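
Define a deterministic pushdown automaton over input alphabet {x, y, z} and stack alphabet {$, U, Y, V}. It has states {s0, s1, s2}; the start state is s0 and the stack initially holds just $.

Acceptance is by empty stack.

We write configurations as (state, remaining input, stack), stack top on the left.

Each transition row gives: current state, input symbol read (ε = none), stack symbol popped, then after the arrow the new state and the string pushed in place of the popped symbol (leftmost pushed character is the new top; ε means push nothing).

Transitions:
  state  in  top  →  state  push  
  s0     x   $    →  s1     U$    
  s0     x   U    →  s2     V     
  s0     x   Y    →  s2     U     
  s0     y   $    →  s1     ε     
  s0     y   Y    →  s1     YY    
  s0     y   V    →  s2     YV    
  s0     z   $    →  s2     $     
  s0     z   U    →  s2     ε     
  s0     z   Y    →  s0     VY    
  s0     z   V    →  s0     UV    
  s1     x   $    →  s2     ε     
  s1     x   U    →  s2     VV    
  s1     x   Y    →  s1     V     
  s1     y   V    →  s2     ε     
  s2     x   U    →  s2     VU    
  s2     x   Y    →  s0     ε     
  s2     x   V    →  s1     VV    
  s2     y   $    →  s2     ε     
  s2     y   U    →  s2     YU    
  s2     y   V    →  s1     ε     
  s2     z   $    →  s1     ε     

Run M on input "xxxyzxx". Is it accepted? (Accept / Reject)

Reject

(s0, xxxyzxx, $)
  read x, top $: go to s1, push U$ → (s1, xxyzxx, U$)
  read x, top U: go to s2, push VV → (s2, xyzxx, VV$)
  read x, top V: go to s1, push VV → (s1, yzxx, VVV$)
  read y, top V: go to s2, push ε → (s2, zxx, VV$)
No transition applies at (s2, zxx, VV$); input not fully consumed.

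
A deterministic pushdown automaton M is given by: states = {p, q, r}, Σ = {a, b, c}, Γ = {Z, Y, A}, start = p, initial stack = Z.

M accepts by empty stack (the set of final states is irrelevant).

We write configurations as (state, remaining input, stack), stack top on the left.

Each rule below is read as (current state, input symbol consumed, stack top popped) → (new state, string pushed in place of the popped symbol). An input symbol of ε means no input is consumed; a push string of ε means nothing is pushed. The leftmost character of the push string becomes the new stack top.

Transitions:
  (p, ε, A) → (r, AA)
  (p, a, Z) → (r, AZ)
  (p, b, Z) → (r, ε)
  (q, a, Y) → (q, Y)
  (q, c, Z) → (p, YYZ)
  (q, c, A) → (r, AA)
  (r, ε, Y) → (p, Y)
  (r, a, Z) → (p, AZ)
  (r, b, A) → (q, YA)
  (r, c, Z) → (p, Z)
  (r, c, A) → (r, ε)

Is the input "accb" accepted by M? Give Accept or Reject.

(p, accb, Z)
  read a, top Z: go to r, push AZ → (r, ccb, AZ)
  read c, top A: go to r, push ε → (r, cb, Z)
  read c, top Z: go to p, push Z → (p, b, Z)
  read b, top Z: go to r, push ε → (r, ε, ε)
All input consumed and the stack is empty.

Accept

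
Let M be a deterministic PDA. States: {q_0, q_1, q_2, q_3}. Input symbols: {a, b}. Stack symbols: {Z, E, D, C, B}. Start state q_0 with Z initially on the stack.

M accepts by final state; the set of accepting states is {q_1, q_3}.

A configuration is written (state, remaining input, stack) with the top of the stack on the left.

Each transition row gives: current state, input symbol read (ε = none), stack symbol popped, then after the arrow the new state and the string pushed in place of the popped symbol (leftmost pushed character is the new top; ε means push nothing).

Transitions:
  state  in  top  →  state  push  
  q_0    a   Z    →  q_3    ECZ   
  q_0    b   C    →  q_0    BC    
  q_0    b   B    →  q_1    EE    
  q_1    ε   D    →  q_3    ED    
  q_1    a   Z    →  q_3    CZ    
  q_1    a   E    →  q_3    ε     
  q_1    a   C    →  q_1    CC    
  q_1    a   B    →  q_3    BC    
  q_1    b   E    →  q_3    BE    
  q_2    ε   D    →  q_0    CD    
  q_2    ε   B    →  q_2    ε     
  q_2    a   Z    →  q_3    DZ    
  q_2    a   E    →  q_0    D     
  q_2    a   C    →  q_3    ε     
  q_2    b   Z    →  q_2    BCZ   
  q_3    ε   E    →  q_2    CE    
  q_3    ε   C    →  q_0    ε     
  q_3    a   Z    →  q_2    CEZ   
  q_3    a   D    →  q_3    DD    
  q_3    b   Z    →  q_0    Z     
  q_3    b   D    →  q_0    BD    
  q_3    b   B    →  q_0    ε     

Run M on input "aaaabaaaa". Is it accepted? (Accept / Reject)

(q_0, aaaabaaaa, Z) ⊢ (q_3, aaabaaaa, ECZ) ⊢ (q_2, aaabaaaa, CECZ) ⊢ (q_3, aabaaaa, ECZ) ⊢ (q_2, aabaaaa, CECZ) ⊢ (q_3, abaaaa, ECZ) ⊢ (q_2, abaaaa, CECZ) ⊢ (q_3, baaaa, ECZ) ⊢ (q_2, baaaa, CECZ)
No transition applies at (q_2, baaaa, CECZ); input not fully consumed.

Reject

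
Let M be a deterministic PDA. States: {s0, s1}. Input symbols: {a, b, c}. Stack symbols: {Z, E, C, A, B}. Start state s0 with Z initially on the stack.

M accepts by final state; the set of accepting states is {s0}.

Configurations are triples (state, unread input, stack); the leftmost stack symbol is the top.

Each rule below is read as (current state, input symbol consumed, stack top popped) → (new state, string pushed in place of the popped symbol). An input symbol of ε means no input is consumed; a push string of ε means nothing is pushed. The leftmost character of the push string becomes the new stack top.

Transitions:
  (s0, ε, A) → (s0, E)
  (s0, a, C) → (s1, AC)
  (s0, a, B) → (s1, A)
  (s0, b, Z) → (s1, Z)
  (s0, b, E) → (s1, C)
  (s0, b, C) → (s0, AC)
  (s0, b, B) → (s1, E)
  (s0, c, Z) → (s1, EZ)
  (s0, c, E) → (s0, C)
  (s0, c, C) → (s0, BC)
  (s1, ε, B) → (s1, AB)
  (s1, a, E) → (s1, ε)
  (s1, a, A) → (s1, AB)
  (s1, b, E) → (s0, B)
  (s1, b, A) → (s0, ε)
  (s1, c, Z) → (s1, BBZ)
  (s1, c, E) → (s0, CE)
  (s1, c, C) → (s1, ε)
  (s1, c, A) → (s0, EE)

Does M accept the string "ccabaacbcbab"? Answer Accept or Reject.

Accept

(s0, ccabaacbcbab, Z)
  read c, top Z: go to s1, push EZ → (s1, cabaacbcbab, EZ)
  read c, top E: go to s0, push CE → (s0, abaacbcbab, CEZ)
  read a, top C: go to s1, push AC → (s1, baacbcbab, ACEZ)
  read b, top A: go to s0, push ε → (s0, aacbcbab, CEZ)
  read a, top C: go to s1, push AC → (s1, acbcbab, ACEZ)
  read a, top A: go to s1, push AB → (s1, cbcbab, ABCEZ)
  read c, top A: go to s0, push EE → (s0, bcbab, EEBCEZ)
  read b, top E: go to s1, push C → (s1, cbab, CEBCEZ)
  read c, top C: go to s1, push ε → (s1, bab, EBCEZ)
  read b, top E: go to s0, push B → (s0, ab, BBCEZ)
  read a, top B: go to s1, push A → (s1, b, ABCEZ)
  read b, top A: go to s0, push ε → (s0, ε, BCEZ)
All input consumed; state s0 ∈ F.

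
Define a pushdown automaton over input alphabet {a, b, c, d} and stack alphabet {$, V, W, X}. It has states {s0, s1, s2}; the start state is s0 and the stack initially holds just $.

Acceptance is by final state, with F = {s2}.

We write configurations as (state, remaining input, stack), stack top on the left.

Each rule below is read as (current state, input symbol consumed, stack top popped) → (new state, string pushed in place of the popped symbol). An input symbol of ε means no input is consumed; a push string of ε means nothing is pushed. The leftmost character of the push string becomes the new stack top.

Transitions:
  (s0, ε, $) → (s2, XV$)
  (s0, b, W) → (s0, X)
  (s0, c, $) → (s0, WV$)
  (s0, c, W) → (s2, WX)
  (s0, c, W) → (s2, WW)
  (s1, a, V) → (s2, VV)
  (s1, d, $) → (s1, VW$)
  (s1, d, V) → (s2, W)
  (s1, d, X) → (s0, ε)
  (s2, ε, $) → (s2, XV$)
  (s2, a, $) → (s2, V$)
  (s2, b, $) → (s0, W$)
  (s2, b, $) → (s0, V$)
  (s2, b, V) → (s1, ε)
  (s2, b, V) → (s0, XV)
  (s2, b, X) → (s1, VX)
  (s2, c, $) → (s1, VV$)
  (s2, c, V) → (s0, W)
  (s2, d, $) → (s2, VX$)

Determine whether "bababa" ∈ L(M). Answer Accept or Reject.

Accept

One accepting computation: (s0, bababa, $) ⊢ (s2, bababa, XV$) ⊢ (s1, ababa, VXV$) ⊢ (s2, baba, VVXV$) ⊢ (s1, aba, VXV$) ⊢ (s2, ba, VVXV$) ⊢ (s1, a, VXV$) ⊢ (s2, ε, VVXV$)
All input consumed and state s2 ∈ F.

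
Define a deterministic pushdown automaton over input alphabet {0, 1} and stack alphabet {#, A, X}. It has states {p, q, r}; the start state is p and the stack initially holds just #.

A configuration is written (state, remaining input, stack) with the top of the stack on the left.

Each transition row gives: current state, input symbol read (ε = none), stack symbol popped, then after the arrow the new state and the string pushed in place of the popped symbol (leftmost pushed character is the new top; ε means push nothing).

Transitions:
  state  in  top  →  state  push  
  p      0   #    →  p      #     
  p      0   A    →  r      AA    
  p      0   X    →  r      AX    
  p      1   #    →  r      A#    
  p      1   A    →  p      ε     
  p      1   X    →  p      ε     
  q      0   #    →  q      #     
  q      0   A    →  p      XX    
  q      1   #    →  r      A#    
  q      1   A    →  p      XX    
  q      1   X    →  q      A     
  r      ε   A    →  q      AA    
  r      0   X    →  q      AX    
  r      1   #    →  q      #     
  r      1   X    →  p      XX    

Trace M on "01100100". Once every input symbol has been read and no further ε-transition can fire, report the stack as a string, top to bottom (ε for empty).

XXAXAXXA#

(p, 01100100, #)
  read 0, top #: go to p, push # → (p, 1100100, #)
  read 1, top #: go to r, push A# → (r, 100100, A#)
  ε-move, top A: go to q, push AA → (q, 100100, AA#)
  read 1, top A: go to p, push XX → (p, 00100, XXA#)
  read 0, top X: go to r, push AX → (r, 0100, AXXA#)
  ε-move, top A: go to q, push AA → (q, 0100, AAXXA#)
  read 0, top A: go to p, push XX → (p, 100, XXAXXA#)
  read 1, top X: go to p, push ε → (p, 00, XAXXA#)
  read 0, top X: go to r, push AX → (r, 0, AXAXXA#)
  ε-move, top A: go to q, push AA → (q, 0, AAXAXXA#)
  read 0, top A: go to p, push XX → (p, ε, XXAXAXXA#)
All input consumed in state p with stack XXAXAXXA#.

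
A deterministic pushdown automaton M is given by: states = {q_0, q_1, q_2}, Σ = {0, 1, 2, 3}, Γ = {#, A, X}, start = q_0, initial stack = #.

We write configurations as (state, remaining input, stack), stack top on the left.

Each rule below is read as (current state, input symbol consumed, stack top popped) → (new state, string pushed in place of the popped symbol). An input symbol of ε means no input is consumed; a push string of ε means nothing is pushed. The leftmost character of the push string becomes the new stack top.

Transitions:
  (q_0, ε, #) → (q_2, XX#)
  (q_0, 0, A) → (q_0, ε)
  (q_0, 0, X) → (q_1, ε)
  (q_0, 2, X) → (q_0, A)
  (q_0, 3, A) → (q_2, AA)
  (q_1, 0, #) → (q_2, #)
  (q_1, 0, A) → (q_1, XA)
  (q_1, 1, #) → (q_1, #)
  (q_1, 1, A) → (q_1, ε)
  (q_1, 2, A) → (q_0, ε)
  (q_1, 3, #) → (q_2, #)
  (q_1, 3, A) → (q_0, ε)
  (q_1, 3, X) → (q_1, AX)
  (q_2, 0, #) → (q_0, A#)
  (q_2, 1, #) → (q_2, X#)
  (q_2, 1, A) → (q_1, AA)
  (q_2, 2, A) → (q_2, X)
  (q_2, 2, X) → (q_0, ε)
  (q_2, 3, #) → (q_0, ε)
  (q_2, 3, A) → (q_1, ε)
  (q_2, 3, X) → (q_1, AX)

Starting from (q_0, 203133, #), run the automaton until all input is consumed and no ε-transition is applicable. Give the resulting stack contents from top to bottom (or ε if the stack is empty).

X#

(q_0, 203133, #) ⊢ (q_2, 203133, XX#) ⊢ (q_0, 03133, X#) ⊢ (q_1, 3133, #) ⊢ (q_2, 133, #) ⊢ (q_2, 33, X#) ⊢ (q_1, 3, AX#) ⊢ (q_0, ε, X#)
All input consumed in state q_0 with stack X#.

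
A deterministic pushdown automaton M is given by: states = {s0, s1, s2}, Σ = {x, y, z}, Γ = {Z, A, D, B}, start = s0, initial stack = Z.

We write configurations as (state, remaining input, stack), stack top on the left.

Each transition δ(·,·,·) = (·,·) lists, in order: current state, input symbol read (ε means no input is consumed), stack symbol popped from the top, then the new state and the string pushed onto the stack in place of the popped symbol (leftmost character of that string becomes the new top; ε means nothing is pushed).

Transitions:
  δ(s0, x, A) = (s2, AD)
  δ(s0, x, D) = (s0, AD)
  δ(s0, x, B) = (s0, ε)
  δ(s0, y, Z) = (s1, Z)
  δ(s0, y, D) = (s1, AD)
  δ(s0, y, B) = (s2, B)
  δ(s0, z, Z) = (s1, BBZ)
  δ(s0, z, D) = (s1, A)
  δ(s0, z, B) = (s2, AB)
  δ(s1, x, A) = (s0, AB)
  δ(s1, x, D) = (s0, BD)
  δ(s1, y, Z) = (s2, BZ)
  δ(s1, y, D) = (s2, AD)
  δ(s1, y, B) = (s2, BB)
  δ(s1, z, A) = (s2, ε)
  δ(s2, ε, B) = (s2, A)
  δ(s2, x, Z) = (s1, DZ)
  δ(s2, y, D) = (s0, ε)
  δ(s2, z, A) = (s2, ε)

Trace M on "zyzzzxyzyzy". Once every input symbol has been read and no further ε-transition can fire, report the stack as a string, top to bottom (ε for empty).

(s0, zyzzzxyzyzy, Z)
  read z, top Z: go to s1, push BBZ → (s1, yzzzxyzyzy, BBZ)
  read y, top B: go to s2, push BB → (s2, zzzxyzyzy, BBBZ)
  ε-move, top B: go to s2, push A → (s2, zzzxyzyzy, ABBZ)
  read z, top A: go to s2, push ε → (s2, zzxyzyzy, BBZ)
  ε-move, top B: go to s2, push A → (s2, zzxyzyzy, ABZ)
  read z, top A: go to s2, push ε → (s2, zxyzyzy, BZ)
  ε-move, top B: go to s2, push A → (s2, zxyzyzy, AZ)
  read z, top A: go to s2, push ε → (s2, xyzyzy, Z)
  read x, top Z: go to s1, push DZ → (s1, yzyzy, DZ)
  read y, top D: go to s2, push AD → (s2, zyzy, ADZ)
  read z, top A: go to s2, push ε → (s2, yzy, DZ)
  read y, top D: go to s0, push ε → (s0, zy, Z)
  read z, top Z: go to s1, push BBZ → (s1, y, BBZ)
  read y, top B: go to s2, push BB → (s2, ε, BBBZ)
  ε-move, top B: go to s2, push A → (s2, ε, ABBZ)
All input consumed in state s2 with stack ABBZ.

ABBZ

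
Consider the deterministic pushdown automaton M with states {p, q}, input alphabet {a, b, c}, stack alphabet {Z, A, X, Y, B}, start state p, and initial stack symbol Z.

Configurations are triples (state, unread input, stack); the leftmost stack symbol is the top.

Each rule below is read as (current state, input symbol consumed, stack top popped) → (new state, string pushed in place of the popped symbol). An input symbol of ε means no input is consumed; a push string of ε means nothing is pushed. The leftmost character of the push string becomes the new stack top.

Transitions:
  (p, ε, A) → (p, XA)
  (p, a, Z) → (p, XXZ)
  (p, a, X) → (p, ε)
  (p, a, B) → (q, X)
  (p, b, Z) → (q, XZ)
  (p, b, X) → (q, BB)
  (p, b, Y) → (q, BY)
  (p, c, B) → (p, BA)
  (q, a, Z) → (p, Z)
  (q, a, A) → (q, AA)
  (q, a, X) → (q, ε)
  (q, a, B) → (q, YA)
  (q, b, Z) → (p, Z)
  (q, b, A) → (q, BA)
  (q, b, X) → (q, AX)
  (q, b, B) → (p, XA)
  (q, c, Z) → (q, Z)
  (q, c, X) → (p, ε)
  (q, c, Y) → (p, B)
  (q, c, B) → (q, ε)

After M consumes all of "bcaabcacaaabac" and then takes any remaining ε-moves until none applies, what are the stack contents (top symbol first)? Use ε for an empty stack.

BAAAZ

(p, bcaabcacaaabac, Z)
  read b, top Z: go to q, push XZ → (q, caabcacaaabac, XZ)
  read c, top X: go to p, push ε → (p, aabcacaaabac, Z)
  read a, top Z: go to p, push XXZ → (p, abcacaaabac, XXZ)
  read a, top X: go to p, push ε → (p, bcacaaabac, XZ)
  read b, top X: go to q, push BB → (q, cacaaabac, BBZ)
  read c, top B: go to q, push ε → (q, acaaabac, BZ)
  read a, top B: go to q, push YA → (q, caaabac, YAZ)
  read c, top Y: go to p, push B → (p, aaabac, BAZ)
  read a, top B: go to q, push X → (q, aabac, XAZ)
  read a, top X: go to q, push ε → (q, abac, AZ)
  read a, top A: go to q, push AA → (q, bac, AAZ)
  read b, top A: go to q, push BA → (q, ac, BAAZ)
  read a, top B: go to q, push YA → (q, c, YAAAZ)
  read c, top Y: go to p, push B → (p, ε, BAAAZ)
All input consumed in state p with stack BAAAZ.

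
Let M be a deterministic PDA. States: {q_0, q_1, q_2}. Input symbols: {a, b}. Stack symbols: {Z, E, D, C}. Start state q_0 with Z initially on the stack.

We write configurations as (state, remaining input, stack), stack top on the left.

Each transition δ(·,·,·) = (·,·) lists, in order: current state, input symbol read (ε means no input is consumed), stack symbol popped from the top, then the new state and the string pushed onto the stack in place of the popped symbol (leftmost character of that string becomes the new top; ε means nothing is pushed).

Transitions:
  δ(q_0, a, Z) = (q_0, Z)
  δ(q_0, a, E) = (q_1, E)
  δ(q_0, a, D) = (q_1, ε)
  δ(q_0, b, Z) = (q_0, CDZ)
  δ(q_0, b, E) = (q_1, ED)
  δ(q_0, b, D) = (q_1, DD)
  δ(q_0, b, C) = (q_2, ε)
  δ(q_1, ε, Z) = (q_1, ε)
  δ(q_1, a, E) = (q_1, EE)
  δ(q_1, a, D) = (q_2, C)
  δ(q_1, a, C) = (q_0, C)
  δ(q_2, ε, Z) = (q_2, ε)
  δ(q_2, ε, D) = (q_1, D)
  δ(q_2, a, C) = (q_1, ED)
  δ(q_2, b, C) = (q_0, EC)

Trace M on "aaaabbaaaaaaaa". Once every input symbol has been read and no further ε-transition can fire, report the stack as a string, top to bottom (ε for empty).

(q_0, aaaabbaaaaaaaa, Z)
  read a, top Z: go to q_0, push Z → (q_0, aaabbaaaaaaaa, Z)
  read a, top Z: go to q_0, push Z → (q_0, aabbaaaaaaaa, Z)
  read a, top Z: go to q_0, push Z → (q_0, abbaaaaaaaa, Z)
  read a, top Z: go to q_0, push Z → (q_0, bbaaaaaaaa, Z)
  read b, top Z: go to q_0, push CDZ → (q_0, baaaaaaaa, CDZ)
  read b, top C: go to q_2, push ε → (q_2, aaaaaaaa, DZ)
  ε-move, top D: go to q_1, push D → (q_1, aaaaaaaa, DZ)
  read a, top D: go to q_2, push C → (q_2, aaaaaaa, CZ)
  read a, top C: go to q_1, push ED → (q_1, aaaaaa, EDZ)
  read a, top E: go to q_1, push EE → (q_1, aaaaa, EEDZ)
  read a, top E: go to q_1, push EE → (q_1, aaaa, EEEDZ)
  read a, top E: go to q_1, push EE → (q_1, aaa, EEEEDZ)
  read a, top E: go to q_1, push EE → (q_1, aa, EEEEEDZ)
  read a, top E: go to q_1, push EE → (q_1, a, EEEEEEDZ)
  read a, top E: go to q_1, push EE → (q_1, ε, EEEEEEEDZ)
All input consumed in state q_1 with stack EEEEEEEDZ.

EEEEEEEDZ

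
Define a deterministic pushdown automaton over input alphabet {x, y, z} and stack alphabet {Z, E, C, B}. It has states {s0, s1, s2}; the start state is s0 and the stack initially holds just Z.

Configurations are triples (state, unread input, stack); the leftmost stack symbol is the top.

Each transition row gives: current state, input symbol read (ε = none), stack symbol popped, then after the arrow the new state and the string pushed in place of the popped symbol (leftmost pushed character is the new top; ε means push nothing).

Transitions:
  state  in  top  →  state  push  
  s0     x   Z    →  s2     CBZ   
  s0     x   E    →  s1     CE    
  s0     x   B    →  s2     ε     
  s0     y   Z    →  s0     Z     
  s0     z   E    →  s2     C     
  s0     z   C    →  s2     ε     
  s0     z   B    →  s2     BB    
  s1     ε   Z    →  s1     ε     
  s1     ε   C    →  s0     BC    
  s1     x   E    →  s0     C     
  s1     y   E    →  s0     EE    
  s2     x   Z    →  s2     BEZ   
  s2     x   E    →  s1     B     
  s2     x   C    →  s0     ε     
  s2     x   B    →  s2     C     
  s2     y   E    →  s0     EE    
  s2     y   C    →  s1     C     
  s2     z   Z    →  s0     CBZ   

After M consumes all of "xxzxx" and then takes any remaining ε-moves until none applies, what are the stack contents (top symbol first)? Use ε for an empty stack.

BZ

(s0, xxzxx, Z) ⊢ (s2, xzxx, CBZ) ⊢ (s0, zxx, BZ) ⊢ (s2, xx, BBZ) ⊢ (s2, x, CBZ) ⊢ (s0, ε, BZ)
All input consumed in state s0 with stack BZ.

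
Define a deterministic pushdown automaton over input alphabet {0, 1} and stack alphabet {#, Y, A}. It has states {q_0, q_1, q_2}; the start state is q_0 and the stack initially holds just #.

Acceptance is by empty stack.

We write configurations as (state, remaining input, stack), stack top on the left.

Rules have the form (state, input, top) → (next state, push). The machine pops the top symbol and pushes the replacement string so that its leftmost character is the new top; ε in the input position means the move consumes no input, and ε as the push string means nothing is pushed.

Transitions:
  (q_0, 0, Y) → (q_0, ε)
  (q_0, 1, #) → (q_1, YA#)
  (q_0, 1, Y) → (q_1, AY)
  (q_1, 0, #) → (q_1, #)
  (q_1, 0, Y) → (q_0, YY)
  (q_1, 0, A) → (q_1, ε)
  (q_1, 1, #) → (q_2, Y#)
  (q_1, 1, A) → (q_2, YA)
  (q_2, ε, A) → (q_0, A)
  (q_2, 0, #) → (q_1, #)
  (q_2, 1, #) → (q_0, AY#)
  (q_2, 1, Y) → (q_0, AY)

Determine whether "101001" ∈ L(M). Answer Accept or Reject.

Reject

(q_0, 101001, #)
  read 1, top #: go to q_1, push YA# → (q_1, 01001, YA#)
  read 0, top Y: go to q_0, push YY → (q_0, 1001, YYA#)
  read 1, top Y: go to q_1, push AY → (q_1, 001, AYYA#)
  read 0, top A: go to q_1, push ε → (q_1, 01, YYA#)
  read 0, top Y: go to q_0, push YY → (q_0, 1, YYYA#)
  read 1, top Y: go to q_1, push AY → (q_1, ε, AYYYA#)
All input consumed; stack is AYYYA#, not empty, and no further ε-move applies.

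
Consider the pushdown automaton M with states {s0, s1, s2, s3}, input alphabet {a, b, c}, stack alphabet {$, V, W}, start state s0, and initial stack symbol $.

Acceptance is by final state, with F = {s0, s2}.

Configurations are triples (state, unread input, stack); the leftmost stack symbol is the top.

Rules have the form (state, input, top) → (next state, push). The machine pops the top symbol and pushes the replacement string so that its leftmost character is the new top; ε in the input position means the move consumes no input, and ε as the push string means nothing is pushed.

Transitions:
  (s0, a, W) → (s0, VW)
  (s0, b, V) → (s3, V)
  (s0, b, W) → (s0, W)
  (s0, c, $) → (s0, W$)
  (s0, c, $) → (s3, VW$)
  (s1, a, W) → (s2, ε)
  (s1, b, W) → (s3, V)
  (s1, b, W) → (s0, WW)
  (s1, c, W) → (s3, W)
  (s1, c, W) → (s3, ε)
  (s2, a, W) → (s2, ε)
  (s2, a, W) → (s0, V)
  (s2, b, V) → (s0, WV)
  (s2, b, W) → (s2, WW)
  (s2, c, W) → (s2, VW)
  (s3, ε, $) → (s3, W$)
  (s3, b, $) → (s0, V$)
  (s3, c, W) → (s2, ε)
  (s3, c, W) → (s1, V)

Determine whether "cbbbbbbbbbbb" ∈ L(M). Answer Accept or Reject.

Accept

One accepting computation: (s0, cbbbbbbbbbbb, $) ⊢ (s0, bbbbbbbbbbb, W$) ⊢ (s0, bbbbbbbbbb, W$) ⊢ (s0, bbbbbbbbb, W$) ⊢ (s0, bbbbbbbb, W$) ⊢ (s0, bbbbbbb, W$) ⊢ (s0, bbbbbb, W$) ⊢ (s0, bbbbb, W$) ⊢ (s0, bbbb, W$) ⊢ (s0, bbb, W$) ⊢ (s0, bb, W$) ⊢ (s0, b, W$) ⊢ (s0, ε, W$)
All input consumed and state s0 ∈ F.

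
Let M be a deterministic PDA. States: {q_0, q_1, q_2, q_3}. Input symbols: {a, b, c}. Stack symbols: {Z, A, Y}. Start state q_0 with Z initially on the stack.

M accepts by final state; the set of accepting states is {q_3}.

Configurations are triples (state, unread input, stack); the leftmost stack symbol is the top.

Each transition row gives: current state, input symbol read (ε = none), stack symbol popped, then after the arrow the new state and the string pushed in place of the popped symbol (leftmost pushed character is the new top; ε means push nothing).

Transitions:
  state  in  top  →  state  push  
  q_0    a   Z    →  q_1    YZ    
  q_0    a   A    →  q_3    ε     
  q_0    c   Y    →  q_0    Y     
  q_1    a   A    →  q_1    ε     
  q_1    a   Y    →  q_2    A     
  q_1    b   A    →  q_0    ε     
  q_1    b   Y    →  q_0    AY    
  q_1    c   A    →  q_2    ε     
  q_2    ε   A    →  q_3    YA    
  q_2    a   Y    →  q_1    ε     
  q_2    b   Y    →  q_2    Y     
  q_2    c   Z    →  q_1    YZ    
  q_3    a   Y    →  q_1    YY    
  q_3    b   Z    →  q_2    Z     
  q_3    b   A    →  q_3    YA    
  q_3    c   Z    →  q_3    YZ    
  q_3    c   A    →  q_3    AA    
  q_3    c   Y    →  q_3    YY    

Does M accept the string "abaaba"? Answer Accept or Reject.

(q_0, abaaba, Z)
  read a, top Z: go to q_1, push YZ → (q_1, baaba, YZ)
  read b, top Y: go to q_0, push AY → (q_0, aaba, AYZ)
  read a, top A: go to q_3, push ε → (q_3, aba, YZ)
  read a, top Y: go to q_1, push YY → (q_1, ba, YYZ)
  read b, top Y: go to q_0, push AY → (q_0, a, AYYZ)
  read a, top A: go to q_3, push ε → (q_3, ε, YYZ)
All input consumed; state q_3 ∈ F.

Accept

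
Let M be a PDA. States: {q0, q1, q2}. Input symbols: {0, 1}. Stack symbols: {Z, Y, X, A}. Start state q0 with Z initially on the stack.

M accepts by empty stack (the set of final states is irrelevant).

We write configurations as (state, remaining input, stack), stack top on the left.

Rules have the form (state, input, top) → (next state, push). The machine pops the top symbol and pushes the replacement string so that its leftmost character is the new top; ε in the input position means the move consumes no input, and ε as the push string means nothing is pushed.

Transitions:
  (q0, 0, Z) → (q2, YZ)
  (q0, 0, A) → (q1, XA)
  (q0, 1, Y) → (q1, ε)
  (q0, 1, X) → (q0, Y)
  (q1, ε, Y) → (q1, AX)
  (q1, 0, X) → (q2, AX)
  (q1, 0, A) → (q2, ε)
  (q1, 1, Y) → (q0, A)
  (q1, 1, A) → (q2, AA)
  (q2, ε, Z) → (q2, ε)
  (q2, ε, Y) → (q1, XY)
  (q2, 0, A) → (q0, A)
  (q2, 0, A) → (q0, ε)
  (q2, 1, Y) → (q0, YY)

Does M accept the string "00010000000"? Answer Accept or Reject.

Reject

No computation consumes all input and empties the stack.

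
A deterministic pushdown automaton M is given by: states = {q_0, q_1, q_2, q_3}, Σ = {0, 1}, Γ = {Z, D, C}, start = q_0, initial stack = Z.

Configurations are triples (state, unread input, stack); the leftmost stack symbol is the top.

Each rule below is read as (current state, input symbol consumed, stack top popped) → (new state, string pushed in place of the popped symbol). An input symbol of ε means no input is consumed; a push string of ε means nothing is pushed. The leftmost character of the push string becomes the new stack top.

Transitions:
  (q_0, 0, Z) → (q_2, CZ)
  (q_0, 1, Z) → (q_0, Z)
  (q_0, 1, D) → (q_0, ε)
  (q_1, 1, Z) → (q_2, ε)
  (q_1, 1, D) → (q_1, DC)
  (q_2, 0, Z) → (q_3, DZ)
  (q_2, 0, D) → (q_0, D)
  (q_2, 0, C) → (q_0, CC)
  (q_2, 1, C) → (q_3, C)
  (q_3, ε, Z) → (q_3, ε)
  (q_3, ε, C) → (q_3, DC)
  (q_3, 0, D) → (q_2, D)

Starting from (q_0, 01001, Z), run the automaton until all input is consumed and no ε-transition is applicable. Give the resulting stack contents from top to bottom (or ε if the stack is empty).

(q_0, 01001, Z)
  read 0, top Z: go to q_2, push CZ → (q_2, 1001, CZ)
  read 1, top C: go to q_3, push C → (q_3, 001, CZ)
  ε-move, top C: go to q_3, push DC → (q_3, 001, DCZ)
  read 0, top D: go to q_2, push D → (q_2, 01, DCZ)
  read 0, top D: go to q_0, push D → (q_0, 1, DCZ)
  read 1, top D: go to q_0, push ε → (q_0, ε, CZ)
All input consumed in state q_0 with stack CZ.

CZ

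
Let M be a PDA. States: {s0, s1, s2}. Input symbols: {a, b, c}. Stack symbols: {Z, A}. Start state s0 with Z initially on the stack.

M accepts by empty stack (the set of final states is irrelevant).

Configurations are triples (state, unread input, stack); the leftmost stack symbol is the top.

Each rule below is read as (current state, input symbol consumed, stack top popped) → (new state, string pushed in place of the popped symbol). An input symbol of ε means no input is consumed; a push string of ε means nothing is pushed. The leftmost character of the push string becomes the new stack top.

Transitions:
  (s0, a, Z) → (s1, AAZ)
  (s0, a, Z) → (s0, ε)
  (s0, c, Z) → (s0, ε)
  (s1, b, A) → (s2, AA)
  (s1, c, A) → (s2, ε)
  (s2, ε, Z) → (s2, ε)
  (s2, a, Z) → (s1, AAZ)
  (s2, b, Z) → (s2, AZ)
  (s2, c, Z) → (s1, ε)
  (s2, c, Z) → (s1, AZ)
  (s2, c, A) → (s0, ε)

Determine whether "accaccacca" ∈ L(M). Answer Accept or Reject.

One accepting computation: (s0, accaccacca, Z) ⊢ (s1, ccaccacca, AAZ) ⊢ (s2, caccacca, AZ) ⊢ (s0, accacca, Z) ⊢ (s1, ccacca, AAZ) ⊢ (s2, cacca, AZ) ⊢ (s0, acca, Z) ⊢ (s1, cca, AAZ) ⊢ (s2, ca, AZ) ⊢ (s0, a, Z) ⊢ (s0, ε, ε)
All input consumed and the stack is empty.

Accept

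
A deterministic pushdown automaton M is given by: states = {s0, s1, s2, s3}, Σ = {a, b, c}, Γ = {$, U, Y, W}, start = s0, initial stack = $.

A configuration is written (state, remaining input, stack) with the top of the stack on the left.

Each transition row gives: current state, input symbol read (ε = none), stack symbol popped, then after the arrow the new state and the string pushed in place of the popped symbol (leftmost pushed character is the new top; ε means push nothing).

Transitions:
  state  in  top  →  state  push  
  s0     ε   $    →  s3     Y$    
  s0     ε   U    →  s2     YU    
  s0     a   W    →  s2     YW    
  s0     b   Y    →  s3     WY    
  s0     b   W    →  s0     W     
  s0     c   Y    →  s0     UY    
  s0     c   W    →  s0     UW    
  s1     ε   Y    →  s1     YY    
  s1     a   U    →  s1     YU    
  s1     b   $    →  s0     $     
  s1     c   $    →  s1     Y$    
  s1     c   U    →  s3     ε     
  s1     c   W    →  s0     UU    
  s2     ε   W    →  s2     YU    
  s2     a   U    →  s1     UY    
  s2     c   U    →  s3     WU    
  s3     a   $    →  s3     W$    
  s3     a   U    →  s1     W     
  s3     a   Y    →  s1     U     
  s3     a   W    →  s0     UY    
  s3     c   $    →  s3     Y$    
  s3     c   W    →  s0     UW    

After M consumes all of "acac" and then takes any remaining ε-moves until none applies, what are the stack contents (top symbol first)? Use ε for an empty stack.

YUW$

(s0, acac, $)
  ε-move, top $: go to s3, push Y$ → (s3, acac, Y$)
  read a, top Y: go to s1, push U → (s1, cac, U$)
  read c, top U: go to s3, push ε → (s3, ac, $)
  read a, top $: go to s3, push W$ → (s3, c, W$)
  read c, top W: go to s0, push UW → (s0, ε, UW$)
  ε-move, top U: go to s2, push YU → (s2, ε, YUW$)
All input consumed in state s2 with stack YUW$.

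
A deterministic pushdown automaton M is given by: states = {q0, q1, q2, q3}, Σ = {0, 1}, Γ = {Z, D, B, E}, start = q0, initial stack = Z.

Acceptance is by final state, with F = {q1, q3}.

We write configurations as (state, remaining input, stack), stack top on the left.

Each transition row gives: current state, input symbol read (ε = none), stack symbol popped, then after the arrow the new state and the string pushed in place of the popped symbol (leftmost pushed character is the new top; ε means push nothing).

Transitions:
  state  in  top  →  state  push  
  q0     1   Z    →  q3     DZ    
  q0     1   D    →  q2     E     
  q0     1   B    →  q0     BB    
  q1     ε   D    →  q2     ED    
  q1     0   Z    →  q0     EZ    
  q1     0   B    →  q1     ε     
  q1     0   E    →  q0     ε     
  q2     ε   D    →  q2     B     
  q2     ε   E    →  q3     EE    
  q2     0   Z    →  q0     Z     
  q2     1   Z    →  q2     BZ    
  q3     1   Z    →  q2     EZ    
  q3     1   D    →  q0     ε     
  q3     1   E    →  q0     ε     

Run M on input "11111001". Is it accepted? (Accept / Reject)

(q0, 11111001, Z)
  read 1, top Z: go to q3, push DZ → (q3, 1111001, DZ)
  read 1, top D: go to q0, push ε → (q0, 111001, Z)
  read 1, top Z: go to q3, push DZ → (q3, 11001, DZ)
  read 1, top D: go to q0, push ε → (q0, 1001, Z)
  read 1, top Z: go to q3, push DZ → (q3, 001, DZ)
No transition applies at (q3, 001, DZ); input not fully consumed.

Reject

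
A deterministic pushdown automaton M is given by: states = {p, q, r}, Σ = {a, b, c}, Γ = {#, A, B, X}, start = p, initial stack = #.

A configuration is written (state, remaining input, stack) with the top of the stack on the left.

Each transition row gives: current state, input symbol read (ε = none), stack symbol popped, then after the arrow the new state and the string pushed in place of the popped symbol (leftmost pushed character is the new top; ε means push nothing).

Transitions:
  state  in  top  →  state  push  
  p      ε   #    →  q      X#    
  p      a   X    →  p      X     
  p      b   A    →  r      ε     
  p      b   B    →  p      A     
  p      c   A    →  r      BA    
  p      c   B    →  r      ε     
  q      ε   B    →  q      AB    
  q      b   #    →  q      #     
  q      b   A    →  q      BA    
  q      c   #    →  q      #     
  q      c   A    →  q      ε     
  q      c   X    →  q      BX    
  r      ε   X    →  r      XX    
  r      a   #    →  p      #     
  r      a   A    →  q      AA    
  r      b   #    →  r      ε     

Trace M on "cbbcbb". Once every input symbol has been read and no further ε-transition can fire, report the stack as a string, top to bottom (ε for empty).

(p, cbbcbb, #) ⊢ (q, cbbcbb, X#) ⊢ (q, bbcbb, BX#) ⊢ (q, bbcbb, ABX#) ⊢ (q, bcbb, BABX#) ⊢ (q, bcbb, ABABX#) ⊢ (q, cbb, BABABX#) ⊢ (q, cbb, ABABABX#) ⊢ (q, bb, BABABX#) ⊢ (q, bb, ABABABX#) ⊢ (q, b, BABABABX#) ⊢ (q, b, ABABABABX#) ⊢ (q, ε, BABABABABX#) ⊢ (q, ε, ABABABABABX#)
All input consumed in state q with stack ABABABABABX#.

ABABABABABX#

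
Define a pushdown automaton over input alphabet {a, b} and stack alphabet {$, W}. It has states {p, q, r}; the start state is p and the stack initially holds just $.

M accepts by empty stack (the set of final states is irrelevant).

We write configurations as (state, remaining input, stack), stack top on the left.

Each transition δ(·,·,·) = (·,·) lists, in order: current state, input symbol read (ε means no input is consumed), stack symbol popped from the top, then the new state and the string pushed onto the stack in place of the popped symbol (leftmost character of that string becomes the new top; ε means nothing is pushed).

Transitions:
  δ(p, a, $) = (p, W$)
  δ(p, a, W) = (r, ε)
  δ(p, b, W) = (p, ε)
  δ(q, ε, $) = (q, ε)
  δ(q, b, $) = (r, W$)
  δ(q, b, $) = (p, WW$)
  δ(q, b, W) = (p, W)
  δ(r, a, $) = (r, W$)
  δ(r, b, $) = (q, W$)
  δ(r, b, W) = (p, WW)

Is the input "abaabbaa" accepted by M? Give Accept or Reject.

Reject

No computation consumes all input and empties the stack.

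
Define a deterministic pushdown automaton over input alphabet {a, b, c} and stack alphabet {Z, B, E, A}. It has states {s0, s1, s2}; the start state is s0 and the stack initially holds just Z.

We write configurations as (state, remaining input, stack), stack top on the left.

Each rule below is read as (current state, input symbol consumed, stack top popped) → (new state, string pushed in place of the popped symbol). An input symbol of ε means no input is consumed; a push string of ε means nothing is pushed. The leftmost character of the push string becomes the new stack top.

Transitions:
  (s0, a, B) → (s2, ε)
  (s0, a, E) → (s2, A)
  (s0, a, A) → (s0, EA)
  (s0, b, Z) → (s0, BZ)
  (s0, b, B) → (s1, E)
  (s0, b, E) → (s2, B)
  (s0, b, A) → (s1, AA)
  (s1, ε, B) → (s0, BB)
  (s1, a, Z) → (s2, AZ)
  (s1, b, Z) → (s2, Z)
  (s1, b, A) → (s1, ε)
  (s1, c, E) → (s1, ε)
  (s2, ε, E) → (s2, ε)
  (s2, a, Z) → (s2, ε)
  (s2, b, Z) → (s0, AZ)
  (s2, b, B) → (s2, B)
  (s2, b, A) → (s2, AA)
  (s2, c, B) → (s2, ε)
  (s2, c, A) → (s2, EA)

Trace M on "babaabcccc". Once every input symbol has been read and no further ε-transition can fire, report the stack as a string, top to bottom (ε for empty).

(s0, babaabcccc, Z)
  read b, top Z: go to s0, push BZ → (s0, abaabcccc, BZ)
  read a, top B: go to s2, push ε → (s2, baabcccc, Z)
  read b, top Z: go to s0, push AZ → (s0, aabcccc, AZ)
  read a, top A: go to s0, push EA → (s0, abcccc, EAZ)
  read a, top E: go to s2, push A → (s2, bcccc, AAZ)
  read b, top A: go to s2, push AA → (s2, cccc, AAAZ)
  read c, top A: go to s2, push EA → (s2, ccc, EAAAZ)
  ε-move, top E: go to s2, push ε → (s2, ccc, AAAZ)
  read c, top A: go to s2, push EA → (s2, cc, EAAAZ)
  ε-move, top E: go to s2, push ε → (s2, cc, AAAZ)
  read c, top A: go to s2, push EA → (s2, c, EAAAZ)
  ε-move, top E: go to s2, push ε → (s2, c, AAAZ)
  read c, top A: go to s2, push EA → (s2, ε, EAAAZ)
  ε-move, top E: go to s2, push ε → (s2, ε, AAAZ)
All input consumed in state s2 with stack AAAZ.

AAAZ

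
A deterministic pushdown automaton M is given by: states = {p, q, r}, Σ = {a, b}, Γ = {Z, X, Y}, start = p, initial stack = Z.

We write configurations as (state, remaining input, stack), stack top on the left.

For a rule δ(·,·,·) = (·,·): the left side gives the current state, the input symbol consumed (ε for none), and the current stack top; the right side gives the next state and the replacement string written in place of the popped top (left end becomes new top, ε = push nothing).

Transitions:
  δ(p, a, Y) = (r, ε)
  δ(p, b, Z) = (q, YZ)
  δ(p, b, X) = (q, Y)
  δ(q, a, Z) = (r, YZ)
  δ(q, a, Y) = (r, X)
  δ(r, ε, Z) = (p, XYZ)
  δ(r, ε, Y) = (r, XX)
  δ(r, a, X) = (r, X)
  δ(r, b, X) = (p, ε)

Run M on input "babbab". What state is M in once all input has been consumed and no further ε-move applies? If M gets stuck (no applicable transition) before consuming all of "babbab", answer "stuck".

(p, babbab, Z)
  read b, top Z: go to q, push YZ → (q, abbab, YZ)
  read a, top Y: go to r, push X → (r, bbab, XZ)
  read b, top X: go to p, push ε → (p, bab, Z)
  read b, top Z: go to q, push YZ → (q, ab, YZ)
  read a, top Y: go to r, push X → (r, b, XZ)
  read b, top X: go to p, push ε → (p, ε, Z)
All input consumed; M is in state p.

p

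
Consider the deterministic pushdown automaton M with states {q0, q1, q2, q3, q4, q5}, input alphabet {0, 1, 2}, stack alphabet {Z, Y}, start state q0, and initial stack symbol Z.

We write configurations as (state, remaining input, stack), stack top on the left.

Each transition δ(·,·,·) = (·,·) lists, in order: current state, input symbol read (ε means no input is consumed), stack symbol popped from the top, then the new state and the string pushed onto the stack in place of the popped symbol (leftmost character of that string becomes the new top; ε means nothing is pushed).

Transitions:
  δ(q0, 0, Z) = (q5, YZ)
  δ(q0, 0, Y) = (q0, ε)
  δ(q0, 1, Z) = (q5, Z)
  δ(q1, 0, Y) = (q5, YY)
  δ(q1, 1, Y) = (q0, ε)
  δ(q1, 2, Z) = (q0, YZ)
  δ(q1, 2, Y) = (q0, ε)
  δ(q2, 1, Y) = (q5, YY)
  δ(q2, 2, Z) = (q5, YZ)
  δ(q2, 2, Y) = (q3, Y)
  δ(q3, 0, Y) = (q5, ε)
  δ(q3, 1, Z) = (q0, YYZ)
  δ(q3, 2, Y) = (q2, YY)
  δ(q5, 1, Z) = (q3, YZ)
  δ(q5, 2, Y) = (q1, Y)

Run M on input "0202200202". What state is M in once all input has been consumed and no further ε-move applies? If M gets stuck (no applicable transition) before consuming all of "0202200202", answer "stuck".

(q0, 0202200202, Z)
  read 0, top Z: go to q5, push YZ → (q5, 202200202, YZ)
  read 2, top Y: go to q1, push Y → (q1, 02200202, YZ)
  read 0, top Y: go to q5, push YY → (q5, 2200202, YYZ)
  read 2, top Y: go to q1, push Y → (q1, 200202, YYZ)
  read 2, top Y: go to q0, push ε → (q0, 00202, YZ)
  read 0, top Y: go to q0, push ε → (q0, 0202, Z)
  read 0, top Z: go to q5, push YZ → (q5, 202, YZ)
  read 2, top Y: go to q1, push Y → (q1, 02, YZ)
  read 0, top Y: go to q5, push YY → (q5, 2, YYZ)
  read 2, top Y: go to q1, push Y → (q1, ε, YYZ)
All input consumed; M is in state q1.

q1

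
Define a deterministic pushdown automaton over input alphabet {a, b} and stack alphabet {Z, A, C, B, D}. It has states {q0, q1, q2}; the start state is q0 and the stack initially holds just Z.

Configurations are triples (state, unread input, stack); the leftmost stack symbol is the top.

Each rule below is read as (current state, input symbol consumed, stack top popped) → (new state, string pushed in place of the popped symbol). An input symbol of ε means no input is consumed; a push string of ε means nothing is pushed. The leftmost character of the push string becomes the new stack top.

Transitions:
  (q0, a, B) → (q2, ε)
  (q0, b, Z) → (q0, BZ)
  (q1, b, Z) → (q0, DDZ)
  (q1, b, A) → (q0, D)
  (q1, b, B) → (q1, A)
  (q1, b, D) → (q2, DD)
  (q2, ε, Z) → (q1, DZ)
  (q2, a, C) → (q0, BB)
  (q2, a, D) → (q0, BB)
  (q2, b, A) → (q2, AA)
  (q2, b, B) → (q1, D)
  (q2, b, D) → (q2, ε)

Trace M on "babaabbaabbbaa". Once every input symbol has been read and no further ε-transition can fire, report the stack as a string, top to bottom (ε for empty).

BDDZ

(q0, babaabbaabbbaa, Z)
  read b, top Z: go to q0, push BZ → (q0, abaabbaabbbaa, BZ)
  read a, top B: go to q2, push ε → (q2, baabbaabbbaa, Z)
  ε-move, top Z: go to q1, push DZ → (q1, baabbaabbbaa, DZ)
  read b, top D: go to q2, push DD → (q2, aabbaabbbaa, DDZ)
  read a, top D: go to q0, push BB → (q0, abbaabbbaa, BBDZ)
  read a, top B: go to q2, push ε → (q2, bbaabbbaa, BDZ)
  read b, top B: go to q1, push D → (q1, baabbbaa, DDZ)
  read b, top D: go to q2, push DD → (q2, aabbbaa, DDDZ)
  read a, top D: go to q0, push BB → (q0, abbbaa, BBDDZ)
  read a, top B: go to q2, push ε → (q2, bbbaa, BDDZ)
  read b, top B: go to q1, push D → (q1, bbaa, DDDZ)
  read b, top D: go to q2, push DD → (q2, baa, DDDDZ)
  read b, top D: go to q2, push ε → (q2, aa, DDDZ)
  read a, top D: go to q0, push BB → (q0, a, BBDDZ)
  read a, top B: go to q2, push ε → (q2, ε, BDDZ)
All input consumed in state q2 with stack BDDZ.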